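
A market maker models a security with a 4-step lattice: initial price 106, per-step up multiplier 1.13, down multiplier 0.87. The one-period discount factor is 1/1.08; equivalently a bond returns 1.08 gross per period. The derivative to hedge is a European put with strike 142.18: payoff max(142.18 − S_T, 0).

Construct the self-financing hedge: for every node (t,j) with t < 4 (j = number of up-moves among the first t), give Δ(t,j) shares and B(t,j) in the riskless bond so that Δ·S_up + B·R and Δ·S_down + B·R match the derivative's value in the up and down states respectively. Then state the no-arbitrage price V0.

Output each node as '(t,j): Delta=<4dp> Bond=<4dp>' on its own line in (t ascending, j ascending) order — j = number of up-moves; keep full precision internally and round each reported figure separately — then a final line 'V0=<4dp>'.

(0,0): Delta=-0.5348 Bond=64.7854
(1,0): Delta=-1.0000 Bond=112.8671
(1,1): Delta=-0.4495 Bond=59.7542
(2,0): Delta=-1.0000 Bond=121.8964
(2,1): Delta=-1.0000 Bond=121.8964
(2,2): Delta=-0.3486 Bond=50.8769
(3,0): Delta=-1.0000 Bond=131.6481
(3,1): Delta=-1.0000 Bond=131.6481
(3,2): Delta=-1.0000 Bond=131.6481
(3,3): Delta=-0.2292 Bond=36.6849
V0=8.0944

Under the risk-neutral measure, an up-move has probability p* = (R−d)/(u−d) = 0.8077 and values discount at R = 1.08.
Terminal payoffs: V(4,0)=81.4529, V(4,1)=63.3045, V(4,2)=39.7325, V(4,3)=9.1160, V(4,4)=0.0000
Node (3,0) S=69.8013: V=(p*·63.3045+(1−p*)·81.4529)/1.08=61.8468; Δ=(63.3045−81.4529)/(78.8755−60.7271)=-1.0000; B=V−Δ·S=131.6481
Node (3,1) S=90.6615: V=(p*·39.7325+(1−p*)·63.3045)/1.08=40.9867; Δ=(39.7325−63.3045)/(102.4475−78.8755)=-1.0000; B=V−Δ·S=131.6481
Node (3,2) S=117.7557: V=(p*·9.1160+(1−p*)·39.7325)/1.08=13.8924; Δ=(9.1160−39.7325)/(133.0640−102.4475)=-1.0000; B=V−Δ·S=131.6481
Node (3,3) S=152.9471: V=(p*·0.0000+(1−p*)·9.1160)/1.08=1.6232; Δ=(0.0000−9.1160)/(172.8302−133.0640)=-0.2292; B=V−Δ·S=36.6849
Node (2,0) S=80.2314: V=(p*·40.9867+(1−p*)·61.8468)/1.08=41.6650; Δ=(40.9867−61.8468)/(90.6615−69.8013)=-1.0000; B=V−Δ·S=121.8964
Node (2,1) S=104.2086: V=(p*·13.8924+(1−p*)·40.9867)/1.08=17.6878; Δ=(13.8924−40.9867)/(117.7557−90.6615)=-1.0000; B=V−Δ·S=121.8964
Node (2,2) S=135.3514: V=(p*·1.6232+(1−p*)·13.8924)/1.08=3.6877; Δ=(1.6232−13.8924)/(152.9471−117.7557)=-0.3486; B=V−Δ·S=50.8769
Node (1,0) S=92.2200: V=(p*·17.6878+(1−p*)·41.6650)/1.08=20.6471; Δ=(17.6878−41.6650)/(104.2086−80.2314)=-1.0000; B=V−Δ·S=112.8671
Node (1,1) S=119.7800: V=(p*·3.6877+(1−p*)·17.6878)/1.08=5.9074; Δ=(3.6877−17.6878)/(135.3514−104.2086)=-0.4495; B=V−Δ·S=59.7542
Node (0,0) S=106.0000: V=(p*·5.9074+(1−p*)·20.6471)/1.08=8.0944; Δ=(5.9074−20.6471)/(119.7800−92.2200)=-0.5348; B=V−Δ·S=64.7854
Root portfolio cost Δ·106+B reproduces V0=8.0944.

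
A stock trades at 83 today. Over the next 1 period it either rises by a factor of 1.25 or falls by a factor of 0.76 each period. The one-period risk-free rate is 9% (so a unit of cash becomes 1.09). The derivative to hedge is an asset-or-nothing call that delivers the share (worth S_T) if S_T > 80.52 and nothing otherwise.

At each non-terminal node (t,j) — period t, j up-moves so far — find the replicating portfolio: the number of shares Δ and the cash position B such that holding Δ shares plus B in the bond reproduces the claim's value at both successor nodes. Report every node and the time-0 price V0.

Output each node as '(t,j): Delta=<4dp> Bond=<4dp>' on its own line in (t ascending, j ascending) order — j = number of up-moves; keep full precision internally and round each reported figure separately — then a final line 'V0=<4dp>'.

The replicating-portfolio and risk-neutral prices coincide; use p* = (1.09−0.76)/(1.25−0.76) = 0.6735 for the latter.
Terminal values V(1,·): V(1,0)=0.0000, V(1,1)=103.7500
Node (0,0) S=83.0000: V=(p*·103.7500+(1−p*)·0.0000)/1.09=64.1032; Δ=(103.7500−0.0000)/(103.7500−63.0800)=2.5510; B=V−Δ·S=-147.6315
Root portfolio cost Δ·83+B reproduces V0=64.1032.

(0,0): Delta=2.5510 Bond=-147.6315
V0=64.1032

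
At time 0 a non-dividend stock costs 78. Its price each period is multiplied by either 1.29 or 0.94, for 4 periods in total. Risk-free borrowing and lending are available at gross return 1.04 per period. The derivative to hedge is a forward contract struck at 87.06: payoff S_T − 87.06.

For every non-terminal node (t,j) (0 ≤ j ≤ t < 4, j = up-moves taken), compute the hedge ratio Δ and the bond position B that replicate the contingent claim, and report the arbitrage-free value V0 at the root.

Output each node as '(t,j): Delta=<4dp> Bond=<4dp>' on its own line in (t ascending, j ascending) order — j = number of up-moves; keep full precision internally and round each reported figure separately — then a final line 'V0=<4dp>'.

No-arbitrage ⇒ martingale measure with p* = (R−d)/(u−d) = 0.2857.
At expiry t=4: V(4,0)=-26.1616, V(4,1)=-3.4866, V(4,2)=27.6311, V(4,3)=70.3352, V(4,4)=128.9398
  t=3,j=0: stock 64.7856 → up 83.5734 (V=-3.4866), down 60.8984 (V=-26.1616). Price -18.9260; hedge Δ=1.0000, bond B=-83.7115.
  t=3,j=1: stock 88.9078 → up 114.6911 (V=27.6311), down 83.5734 (V=-3.4866). Price 5.1963; hedge Δ=1.0000, bond B=-83.7115.
  t=3,j=2: stock 122.0118 → up 157.3952 (V=70.3352), down 114.6911 (V=27.6311). Price 38.3003; hedge Δ=1.0000, bond B=-83.7115.
  t=3,j=3: stock 167.4417 → up 215.9998 (V=128.9398), down 157.3952 (V=70.3352). Price 83.7302; hedge Δ=1.0000, bond B=-83.7115.
  t=2,j=0: stock 68.9208 → up 88.9078 (V=5.1963), down 64.7856 (V=-18.9260). Price -11.5711; hedge Δ=1.0000, bond B=-80.4919.
  t=2,j=1: stock 94.5828 → up 122.0118 (V=38.3003), down 88.9078 (V=5.1963). Price 14.0909; hedge Δ=1.0000, bond B=-80.4919.
  t=2,j=2: stock 129.7998 → up 167.4417 (V=83.7302), down 122.0118 (V=38.3003). Price 49.3079; hedge Δ=1.0000, bond B=-80.4919.
  t=1,j=0: stock 73.3200 → up 94.5828 (V=14.0909), down 68.9208 (V=-11.5711). Price -4.0760; hedge Δ=1.0000, bond B=-77.3960.
  t=1,j=1: stock 100.6200 → up 129.7998 (V=49.3079), down 94.5828 (V=14.0909). Price 23.2240; hedge Δ=1.0000, bond B=-77.3960.
  t=0,j=0: stock 78.0000 → up 100.6200 (V=23.2240), down 73.3200 (V=-4.0760). Price 3.5807; hedge Δ=1.0000, bond B=-74.4193.
Root portfolio cost Δ·78+B reproduces V0=3.5807.

(0,0): Delta=1.0000 Bond=-74.4193
(1,0): Delta=1.0000 Bond=-77.3960
(1,1): Delta=1.0000 Bond=-77.3960
(2,0): Delta=1.0000 Bond=-80.4919
(2,1): Delta=1.0000 Bond=-80.4919
(2,2): Delta=1.0000 Bond=-80.4919
(3,0): Delta=1.0000 Bond=-83.7115
(3,1): Delta=1.0000 Bond=-83.7115
(3,2): Delta=1.0000 Bond=-83.7115
(3,3): Delta=1.0000 Bond=-83.7115
V0=3.5807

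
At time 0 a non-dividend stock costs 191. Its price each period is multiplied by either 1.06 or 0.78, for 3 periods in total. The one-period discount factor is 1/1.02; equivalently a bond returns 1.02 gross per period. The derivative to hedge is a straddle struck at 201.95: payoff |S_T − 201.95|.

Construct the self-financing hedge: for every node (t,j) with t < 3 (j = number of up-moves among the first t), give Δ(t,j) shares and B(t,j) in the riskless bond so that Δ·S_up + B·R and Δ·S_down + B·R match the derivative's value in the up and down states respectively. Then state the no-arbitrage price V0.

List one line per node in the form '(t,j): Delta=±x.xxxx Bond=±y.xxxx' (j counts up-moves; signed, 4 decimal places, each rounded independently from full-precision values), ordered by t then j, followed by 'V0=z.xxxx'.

Since d<R<u, set p* = (R−d)/(u−d) = 0.8571; price each node as the discounted p*-expectation of its children.
Payoff layer (t=3): V(3,0)=111.3106, V(3,1)=78.7733, V(3,2)=34.5561, V(3,3)=25.5341
  t=2,j=0: stock 116.2044 → up 123.1767 (V=78.7733), down 90.6394 (V=111.3106). Price 81.7858; hedge Δ=-1.0000, bond B=197.9902.
  t=2,j=1: stock 157.9188 → up 167.3939 (V=34.5561), down 123.1767 (V=78.7733). Price 40.0714; hedge Δ=-1.0000, bond B=197.9902.
  t=2,j=2: stock 214.6076 → up 227.4841 (V=25.5341), down 167.3939 (V=34.5561). Price 26.2970; hedge Δ=-0.1501, bond B=58.5185.
  t=1,j=0: stock 148.9800 → up 157.9188 (V=40.0714), down 116.2044 (V=81.7858). Price 45.1280; hedge Δ=-1.0000, bond B=194.1080.
  t=1,j=1: stock 202.4600 → up 214.6076 (V=26.2970), down 157.9188 (V=40.0714). Price 27.7105; hedge Δ=-0.2430, bond B=76.9049.
  t=0,j=0: stock 191.0000 → up 202.4600 (V=27.7105), down 148.9800 (V=45.1280). Price 29.6066; hedge Δ=-0.3257, bond B=91.8120.
Check: Δ(0,0)·S0 + B(0,0) = 29.6066 = V0.

(0,0): Delta=-0.3257 Bond=91.8120
(1,0): Delta=-1.0000 Bond=194.1080
(1,1): Delta=-0.2430 Bond=76.9049
(2,0): Delta=-1.0000 Bond=197.9902
(2,1): Delta=-1.0000 Bond=197.9902
(2,2): Delta=-0.1501 Bond=58.5185
V0=29.6066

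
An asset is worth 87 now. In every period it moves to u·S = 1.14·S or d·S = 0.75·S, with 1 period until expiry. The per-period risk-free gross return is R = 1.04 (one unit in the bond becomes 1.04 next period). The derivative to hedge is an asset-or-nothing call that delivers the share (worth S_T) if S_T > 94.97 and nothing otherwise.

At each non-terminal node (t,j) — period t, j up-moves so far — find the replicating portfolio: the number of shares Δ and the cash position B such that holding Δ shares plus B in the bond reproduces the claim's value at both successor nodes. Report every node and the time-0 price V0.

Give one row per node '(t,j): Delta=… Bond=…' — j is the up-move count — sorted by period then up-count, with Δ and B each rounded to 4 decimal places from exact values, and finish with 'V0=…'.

(0,0): Delta=2.9231 Bond=-183.3950
V0=70.9127

The replicating-portfolio and risk-neutral prices coincide; use p* = (1.04−0.75)/(1.14−0.75) = 0.7436 for the latter.
Payoff layer (t=1): V(1,0)=0.0000, V(1,1)=99.1800
Node (0,0) S=87.0000: V=(p*·99.1800+(1−p*)·0.0000)/1.04=70.9127; Δ=(99.1800−0.0000)/(99.1800−65.2500)=2.9231; B=V−Δ·S=-183.3950
Root portfolio cost Δ·87+B reproduces V0=70.9127.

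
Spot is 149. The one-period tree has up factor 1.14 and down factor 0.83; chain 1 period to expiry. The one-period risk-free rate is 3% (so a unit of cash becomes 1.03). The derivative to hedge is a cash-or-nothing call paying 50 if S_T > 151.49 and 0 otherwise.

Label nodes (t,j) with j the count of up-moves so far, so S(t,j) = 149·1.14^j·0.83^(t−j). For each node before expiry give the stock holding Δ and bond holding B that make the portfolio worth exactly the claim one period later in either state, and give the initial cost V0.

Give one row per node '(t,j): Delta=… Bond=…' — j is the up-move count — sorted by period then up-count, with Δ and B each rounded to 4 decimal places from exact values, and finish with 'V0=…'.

(0,0): Delta=1.0825 Bond=-129.9718
V0=31.3185

The replicating-portfolio and risk-neutral prices coincide; use p* = (1.03−0.83)/(1.14−0.83) = 0.6452 for the latter.
At expiry t=1: V(1,0)=0.0000, V(1,1)=50.0000
Node (0,0) S=149.0000: V=(p*·50.0000+(1−p*)·0.0000)/1.03=31.3185; Δ=(50.0000−0.0000)/(169.8600−123.6700)=1.0825; B=V−Δ·S=-129.9718
Each (Δ,B) replicates both successor values, so the strategy is self-financing and V0 is arbitrage-free.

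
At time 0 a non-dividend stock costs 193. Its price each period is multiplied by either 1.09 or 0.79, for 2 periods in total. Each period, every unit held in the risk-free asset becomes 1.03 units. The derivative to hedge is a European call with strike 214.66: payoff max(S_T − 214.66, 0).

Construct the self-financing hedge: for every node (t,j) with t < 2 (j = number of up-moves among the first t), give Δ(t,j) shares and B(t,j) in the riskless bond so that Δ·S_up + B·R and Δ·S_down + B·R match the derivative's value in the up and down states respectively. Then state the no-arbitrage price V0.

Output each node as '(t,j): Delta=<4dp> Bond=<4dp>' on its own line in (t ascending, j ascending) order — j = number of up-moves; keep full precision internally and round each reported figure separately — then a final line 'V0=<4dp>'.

Under the risk-neutral measure, an up-move has probability p* = (R−d)/(u−d) = 0.8000 and values discount at R = 1.03.
Terminal values V(2,·): V(2,0)=0.0000, V(2,1)=0.0000, V(2,2)=14.6433
Node (1,0) S=152.4700: V=(p*·0.0000+(1−p*)·0.0000)/1.03=0.0000; Δ=(0.0000−0.0000)/(166.1923−120.4513)=0.0000; B=V−Δ·S=0.0000
Node (1,1) S=210.3700: V=(p*·14.6433+(1−p*)·0.0000)/1.03=11.3734; Δ=(14.6433−0.0000)/(229.3033−166.1923)=0.2320; B=V−Δ·S=-37.4376
Node (0,0) S=193.0000: V=(p*·11.3734+(1−p*)·0.0000)/1.03=8.8337; Δ=(11.3734−0.0000)/(210.3700−152.4700)=0.1964; B=V−Δ·S=-29.0777
Each (Δ,B) replicates both successor values, so the strategy is self-financing and V0 is arbitrage-free.

(0,0): Delta=0.1964 Bond=-29.0777
(1,0): Delta=0.0000 Bond=0.0000
(1,1): Delta=0.2320 Bond=-37.4376
V0=8.8337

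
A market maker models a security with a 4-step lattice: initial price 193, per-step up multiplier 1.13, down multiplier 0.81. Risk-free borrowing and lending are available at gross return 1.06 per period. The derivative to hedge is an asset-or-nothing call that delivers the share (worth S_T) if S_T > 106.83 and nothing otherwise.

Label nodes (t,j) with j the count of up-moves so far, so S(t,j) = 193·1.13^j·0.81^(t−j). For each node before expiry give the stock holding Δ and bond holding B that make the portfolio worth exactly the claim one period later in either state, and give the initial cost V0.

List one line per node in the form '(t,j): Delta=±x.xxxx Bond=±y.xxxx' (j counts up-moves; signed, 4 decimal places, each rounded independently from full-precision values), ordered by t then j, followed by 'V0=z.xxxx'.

Since d<R<u, set p* = (R−d)/(u−d) = 0.7813; price each node as the discounted p*-expectation of its children.
Terminal payoffs: V(4,0)=0.0000, V(4,1)=115.9020, V(4,2)=161.6904, V(4,3)=225.5681, V(4,4)=314.6814
(3,0): S=102.5681. Δ = (V_up−V_dn)/(S_up−S_dn) = (115.9020−0.0000)/(115.9020−83.0802) = 3.5313. V = [p*·115.9020 + (1−p*)·0.0000]/1.06 = 85.4230. B = V − Δ·S = -276.7706.
(3,1): S=143.0888. Δ = (V_up−V_dn)/(S_up−S_dn) = (161.6904−115.9020)/(161.6904−115.9020) = 1.0000. V = [p*·161.6904 + (1−p*)·115.9020]/1.06 = 143.0888. B = V − Δ·S = 0.0000.
(3,2): S=199.6178. Δ = (V_up−V_dn)/(S_up−S_dn) = (225.5681−161.6904)/(225.5681−161.6904) = 1.0000. V = [p*·225.5681 + (1−p*)·161.6904]/1.06 = 199.6178. B = V − Δ·S = 0.0000.
(3,3): S=278.4791. Δ = (V_up−V_dn)/(S_up−S_dn) = (314.6814−225.5681)/(314.6814−225.5681) = 1.0000. V = [p*·314.6814 + (1−p*)·225.5681]/1.06 = 278.4791. B = V − Δ·S = 0.0000.
(2,0): S=126.6273. Δ = (V_up−V_dn)/(S_up−S_dn) = (143.0888−85.4230)/(143.0888−102.5681) = 1.4231. V = [p*·143.0888 + (1−p*)·85.4230]/1.06 = 123.0891. B = V − Δ·S = -57.1166.
(2,1): S=176.6529. Δ = (V_up−V_dn)/(S_up−S_dn) = (199.6178−143.0888)/(199.6178−143.0888) = 1.0000. V = [p*·199.6178 + (1−p*)·143.0888]/1.06 = 176.6529. B = V − Δ·S = 0.0000.
(2,2): S=246.4417. Δ = (V_up−V_dn)/(S_up−S_dn) = (278.4791−199.6178)/(278.4791−199.6178) = 1.0000. V = [p*·278.4791 + (1−p*)·199.6178]/1.06 = 246.4417. B = V − Δ·S = 0.0000.
(1,0): S=156.3300. Δ = (V_up−V_dn)/(S_up−S_dn) = (176.6529−123.0891)/(176.6529−126.6273) = 1.0707. V = [p*·176.6529 + (1−p*)·123.0891]/1.06 = 155.5998. B = V − Δ·S = -11.7870.
(1,1): S=218.0900. Δ = (V_up−V_dn)/(S_up−S_dn) = (246.4417−176.6529)/(246.4417−176.6529) = 1.0000. V = [p*·246.4417 + (1−p*)·176.6529]/1.06 = 218.0900. B = V − Δ·S = 0.0000.
(0,0): S=193.0000. Δ = (V_up−V_dn)/(S_up−S_dn) = (218.0900−155.5998)/(218.0900−156.3300) = 1.0118. V = [p*·218.0900 + (1−p*)·155.5998]/1.06 = 192.8493. B = V − Δ·S = -2.4325.
Check: Δ(0,0)·S0 + B(0,0) = 192.8493 = V0.

(0,0): Delta=1.0118 Bond=-2.4325
(1,0): Delta=1.0707 Bond=-11.7870
(1,1): Delta=1.0000 Bond=0.0000
(2,0): Delta=1.4231 Bond=-57.1166
(2,1): Delta=1.0000 Bond=0.0000
(2,2): Delta=1.0000 Bond=0.0000
(3,0): Delta=3.5313 Bond=-276.7706
(3,1): Delta=1.0000 Bond=0.0000
(3,2): Delta=1.0000 Bond=0.0000
(3,3): Delta=1.0000 Bond=0.0000
V0=192.8493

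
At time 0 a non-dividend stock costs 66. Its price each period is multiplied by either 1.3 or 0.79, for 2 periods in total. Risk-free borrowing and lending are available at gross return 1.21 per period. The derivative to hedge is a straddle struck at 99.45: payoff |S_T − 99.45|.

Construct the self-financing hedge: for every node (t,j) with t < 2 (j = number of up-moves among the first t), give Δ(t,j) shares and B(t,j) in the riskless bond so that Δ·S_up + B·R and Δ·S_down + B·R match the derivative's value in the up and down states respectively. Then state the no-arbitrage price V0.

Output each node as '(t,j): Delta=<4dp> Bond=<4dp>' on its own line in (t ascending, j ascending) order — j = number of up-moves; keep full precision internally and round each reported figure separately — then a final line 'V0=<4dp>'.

The replicating-portfolio and risk-neutral prices coincide; use p* = (1.21−0.79)/(1.3−0.79) = 0.8235 for the latter.
Payoff layer (t=2): V(2,0)=58.2594, V(2,1)=31.6680, V(2,2)=12.0900
Node (1,0) S=52.1400: V=(p*·31.6680+(1−p*)·58.2594)/1.21=30.0501; Δ=(31.6680−58.2594)/(67.7820−41.1906)=-1.0000; B=V−Δ·S=82.1901
Node (1,1) S=85.8000: V=(p*·12.0900+(1−p*)·31.6680)/1.21=12.8471; Δ=(12.0900−31.6680)/(111.5400−67.7820)=-0.4474; B=V−Δ·S=51.2353
Node (0,0) S=66.0000: V=(p*·12.8471+(1−p*)·30.0501)/1.21=13.1264; Δ=(12.8471−30.0501)/(85.8000−52.1400)=-0.5111; B=V−Δ·S=46.8578
Self-financing check: at every node Δ·S+B equals the discounted successor values.

(0,0): Delta=-0.5111 Bond=46.8578
(1,0): Delta=-1.0000 Bond=82.1901
(1,1): Delta=-0.4474 Bond=51.2353
V0=13.1264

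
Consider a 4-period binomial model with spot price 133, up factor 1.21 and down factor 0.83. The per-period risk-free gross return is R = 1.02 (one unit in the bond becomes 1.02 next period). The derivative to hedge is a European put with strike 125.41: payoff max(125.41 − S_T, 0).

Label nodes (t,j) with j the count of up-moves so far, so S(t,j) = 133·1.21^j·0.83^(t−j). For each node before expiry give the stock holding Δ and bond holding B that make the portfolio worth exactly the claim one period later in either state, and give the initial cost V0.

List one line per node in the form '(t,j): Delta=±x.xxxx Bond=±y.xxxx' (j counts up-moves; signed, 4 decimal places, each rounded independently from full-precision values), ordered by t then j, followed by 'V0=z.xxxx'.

The replicating-portfolio and risk-neutral prices coincide; use p* = (1.02−0.83)/(1.21−0.83) = 0.5000 for the latter.
Terminal values V(4,·): V(4,0)=62.2904, V(4,1)=33.3923, V(4,2)=0.0000, V(4,3)=0.0000, V(4,4)=0.0000
Node (3,0) S=76.0477: V=(p*·33.3923+(1−p*)·62.2904)/1.02=46.9033; Δ=(33.3923−62.2904)/(92.0177−63.1196)=-1.0000; B=V−Δ·S=122.9510
Node (3,1) S=110.8647: V=(p*·0.0000+(1−p*)·33.3923)/1.02=16.3688; Δ=(0.0000−33.3923)/(134.1463−92.0177)=-0.7926; B=V−Δ·S=104.2433
Node (3,2) S=161.6220: V=(p*·0.0000+(1−p*)·0.0000)/1.02=0.0000; Δ=(0.0000−0.0000)/(195.5626−134.1463)=0.0000; B=V−Δ·S=0.0000
Node (3,3) S=235.6176: V=(p*·0.0000+(1−p*)·0.0000)/1.02=0.0000; Δ=(0.0000−0.0000)/(285.0973−195.5626)=0.0000; B=V−Δ·S=0.0000
Node (2,0) S=91.6237: V=(p*·16.3688+(1−p*)·46.9033)/1.02=31.0157; Δ=(16.3688−46.9033)/(110.8647−76.0477)=-0.8770; B=V−Δ·S=111.3697
Node (2,1) S=133.5719: V=(p*·0.0000+(1−p*)·16.3688)/1.02=8.0239; Δ=(0.0000−16.3688)/(161.6220−110.8647)=-0.3225; B=V−Δ·S=51.0997
Node (2,2) S=194.7253: V=(p*·0.0000+(1−p*)·0.0000)/1.02=0.0000; Δ=(0.0000−0.0000)/(235.6176−161.6220)=0.0000; B=V−Δ·S=0.0000
Node (1,0) S=110.3900: V=(p*·8.0239+(1−p*)·31.0157)/1.02=19.1371; Δ=(8.0239−31.0157)/(133.5719−91.6237)=-0.5481; B=V−Δ·S=79.6419
Node (1,1) S=160.9300: V=(p*·0.0000+(1−p*)·8.0239)/1.02=3.9333; Δ=(0.0000−8.0239)/(194.7253−133.5719)=-0.1312; B=V−Δ·S=25.0489
Node (0,0) S=133.0000: V=(p*·3.9333+(1−p*)·19.1371)/1.02=11.3090; Δ=(3.9333−19.1371)/(160.9300−110.3900)=-0.3008; B=V−Δ·S=51.3190
Self-financing check: at every node Δ·S+B equals the discounted successor values.

(0,0): Delta=-0.3008 Bond=51.3190
(1,0): Delta=-0.5481 Bond=79.6419
(1,1): Delta=-0.1312 Bond=25.0489
(2,0): Delta=-0.8770 Bond=111.3697
(2,1): Delta=-0.3225 Bond=51.0997
(2,2): Delta=0.0000 Bond=0.0000
(3,0): Delta=-1.0000 Bond=122.9510
(3,1): Delta=-0.7926 Bond=104.2433
(3,2): Delta=0.0000 Bond=0.0000
(3,3): Delta=0.0000 Bond=0.0000
V0=11.3090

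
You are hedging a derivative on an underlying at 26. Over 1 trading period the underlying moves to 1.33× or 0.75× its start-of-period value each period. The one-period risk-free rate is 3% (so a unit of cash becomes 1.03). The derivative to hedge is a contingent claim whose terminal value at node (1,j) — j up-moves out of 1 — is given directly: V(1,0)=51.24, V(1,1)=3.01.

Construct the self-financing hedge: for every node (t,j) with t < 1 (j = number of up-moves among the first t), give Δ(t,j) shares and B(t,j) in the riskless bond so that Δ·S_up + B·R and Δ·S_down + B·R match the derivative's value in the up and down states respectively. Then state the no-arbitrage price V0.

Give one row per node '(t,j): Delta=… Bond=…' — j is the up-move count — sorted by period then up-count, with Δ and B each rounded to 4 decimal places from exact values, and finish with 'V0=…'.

(0,0): Delta=-3.1983 Bond=110.2975
V0=27.1423

Under the risk-neutral measure, an up-move has probability p* = (R−d)/(u−d) = 0.4828 and values discount at R = 1.03.
Payoff layer (t=1): V(1,0)=51.2400, V(1,1)=3.0100
Node (0,0) S=26.0000: V=(p*·3.0100+(1−p*)·51.2400)/1.03=27.1423; Δ=(3.0100−51.2400)/(34.5800−19.5000)=-3.1983; B=V−Δ·S=110.2975
Root portfolio cost Δ·26+B reproduces V0=27.1423.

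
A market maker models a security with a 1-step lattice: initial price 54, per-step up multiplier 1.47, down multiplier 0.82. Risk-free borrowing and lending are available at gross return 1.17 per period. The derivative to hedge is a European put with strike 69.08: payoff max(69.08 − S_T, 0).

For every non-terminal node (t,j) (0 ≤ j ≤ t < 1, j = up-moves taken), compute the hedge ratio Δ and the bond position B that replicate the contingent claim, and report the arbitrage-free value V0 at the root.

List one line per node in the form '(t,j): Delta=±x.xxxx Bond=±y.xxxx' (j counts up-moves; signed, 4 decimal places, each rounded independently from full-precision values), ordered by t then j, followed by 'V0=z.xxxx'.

(0,0): Delta=-0.7066 Bond=47.9369
V0=9.7830

No-arbitrage ⇒ martingale measure with p* = (R−d)/(u−d) = 0.5385.
Terminal values V(1,·): V(1,0)=24.8000, V(1,1)=0.0000
Node (0,0) S=54.0000: V=(p*·0.0000+(1−p*)·24.8000)/1.17=9.7830; Δ=(0.0000−24.8000)/(79.3800−44.2800)=-0.7066; B=V−Δ·S=47.9369
Root portfolio cost Δ·54+B reproduces V0=9.7830.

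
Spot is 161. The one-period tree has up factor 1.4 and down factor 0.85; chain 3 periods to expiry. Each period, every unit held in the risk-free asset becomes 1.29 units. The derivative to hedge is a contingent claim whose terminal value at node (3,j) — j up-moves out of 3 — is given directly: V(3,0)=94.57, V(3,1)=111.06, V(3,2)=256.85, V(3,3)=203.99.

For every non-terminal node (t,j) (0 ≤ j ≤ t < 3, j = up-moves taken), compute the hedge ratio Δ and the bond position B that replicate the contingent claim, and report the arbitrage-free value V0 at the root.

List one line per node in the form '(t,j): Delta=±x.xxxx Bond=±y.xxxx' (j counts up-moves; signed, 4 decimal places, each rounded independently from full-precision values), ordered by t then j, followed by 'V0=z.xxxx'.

(0,0): Delta=0.0915 Bond=85.1871
(1,0): Delta=1.2352 Bond=-46.6224
(1,1): Delta=-0.0821 Bond=149.0198
(2,0): Delta=0.2577 Bond=53.5546
(2,1): Delta=1.3835 Bond=-88.5673
(2,2): Delta=-0.3046 Bond=262.4362
V0=99.9174

The replicating-portfolio and risk-neutral prices coincide; use p* = (1.29−0.85)/(1.4−0.85) = 0.8000 for the latter.
Payoff layer (t=3): V(3,0)=94.5700, V(3,1)=111.0600, V(3,2)=256.8500, V(3,3)=203.9900
  t=2,j=0: stock 116.3225 → up 162.8515 (V=111.0600), down 98.8741 (V=94.5700). Price 83.5364; hedge Δ=0.2577, bond B=53.5546.
  t=2,j=1: stock 191.5900 → up 268.2260 (V=256.8500), down 162.8515 (V=111.0600). Price 176.5054; hedge Δ=1.3835, bond B=-88.5673.
  t=2,j=2: stock 315.5600 → up 441.7840 (V=203.9900), down 268.2260 (V=256.8500). Price 166.3271; hedge Δ=-0.3046, bond B=262.4362.
  t=1,j=0: stock 136.8500 → up 191.5900 (V=176.5054), down 116.3225 (V=83.5364). Price 122.4121; hedge Δ=1.2352, bond B=-46.6224.
  t=1,j=1: stock 225.4000 → up 315.5600 (V=166.3271), down 191.5900 (V=176.5054). Price 130.5138; hedge Δ=-0.0821, bond B=149.0198.
  t=0,j=0: stock 161.0000 → up 225.4000 (V=130.5138), down 136.8500 (V=122.4121). Price 99.9174; hedge Δ=0.0915, bond B=85.1871.
Check: Δ(0,0)·S0 + B(0,0) = 99.9174 = V0.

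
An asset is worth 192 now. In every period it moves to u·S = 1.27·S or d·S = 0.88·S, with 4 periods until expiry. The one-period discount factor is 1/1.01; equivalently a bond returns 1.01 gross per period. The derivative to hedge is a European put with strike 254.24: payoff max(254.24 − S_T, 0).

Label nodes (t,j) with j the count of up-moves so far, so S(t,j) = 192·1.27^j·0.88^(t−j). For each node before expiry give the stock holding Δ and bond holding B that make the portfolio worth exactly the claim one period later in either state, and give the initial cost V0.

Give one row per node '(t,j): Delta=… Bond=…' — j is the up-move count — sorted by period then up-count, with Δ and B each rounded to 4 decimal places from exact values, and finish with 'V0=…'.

(0,0): Delta=-0.6618 Bond=191.0097
(1,0): Delta=-0.8482 Bond=224.4110
(1,1): Delta=-0.4035 Bond=129.9374
(2,0): Delta=-1.0000 Bond=249.2305
(2,1): Delta=-0.6378 Bond=181.5044
(2,2): Delta=-0.0788 Bond=30.7015
(3,0): Delta=-1.0000 Bond=251.7228
(3,1): Delta=-1.0000 Bond=251.7228
(3,2): Delta=-0.1357 Bond=46.5128
(3,3): Delta=0.0000 Bond=0.0000
V0=63.9472

Risk-neutral probability p* = (R−d)/(u−d) = (1.01−0.88)/(1.27−0.88) = 0.3333.
Payoff layer (t=4): V(4,0)=139.0985, V(4,1)=88.0699, V(4,2)=14.4263, V(4,3)=0.0000, V(4,4)=0.0000
(3,0): S=130.8426. Δ = (V_up−V_dn)/(S_up−S_dn) = (88.0699−139.0985)/(166.1701−115.1415) = -1.0000. V = [p*·88.0699 + (1−p*)·139.0985]/1.01 = 120.8801. B = V − Δ·S = 251.7228.
(3,1): S=188.8297. Δ = (V_up−V_dn)/(S_up−S_dn) = (14.4263−88.0699)/(239.8137−166.1701) = -1.0000. V = [p*·14.4263 + (1−p*)·88.0699]/1.01 = 62.8931. B = V − Δ·S = 251.7228.
(3,2): S=272.5156. Δ = (V_up−V_dn)/(S_up−S_dn) = (0.0000−14.4263)/(346.0948−239.8137) = -0.1357. V = [p*·0.0000 + (1−p*)·14.4263]/1.01 = 9.5223. B = V − Δ·S = 46.5128.
(3,3): S=393.2895. Δ = (V_up−V_dn)/(S_up−S_dn) = (0.0000−0.0000)/(499.4777−346.0948) = 0.0000. V = [p*·0.0000 + (1−p*)·0.0000]/1.01 = 0.0000. B = V − Δ·S = 0.0000.
(2,0): S=148.6848. Δ = (V_up−V_dn)/(S_up−S_dn) = (62.8931−120.8801)/(188.8297−130.8426) = -1.0000. V = [p*·62.8931 + (1−p*)·120.8801]/1.01 = 100.5457. B = V − Δ·S = 249.2305.
(2,1): S=214.5792. Δ = (V_up−V_dn)/(S_up−S_dn) = (9.5223−62.8931)/(272.5156−188.8297) = -0.6378. V = [p*·9.5223 + (1−p*)·62.8931]/1.01 = 44.6563. B = V − Δ·S = 181.5044.
(2,2): S=309.6768. Δ = (V_up−V_dn)/(S_up−S_dn) = (0.0000−9.5223)/(393.2895−272.5156) = -0.0788. V = [p*·0.0000 + (1−p*)·9.5223]/1.01 = 6.2853. B = V − Δ·S = 30.7015.
(1,0): S=168.9600. Δ = (V_up−V_dn)/(S_up−S_dn) = (44.6563−100.5457)/(214.5792−148.6848) = -0.8482. V = [p*·44.6563 + (1−p*)·100.5457]/1.01 = 81.1048. B = V − Δ·S = 224.4110.
(1,1): S=243.8400. Δ = (V_up−V_dn)/(S_up−S_dn) = (6.2853−44.6563)/(309.6768−214.5792) = -0.4035. V = [p*·6.2853 + (1−p*)·44.6563]/1.01 = 31.5504. B = V − Δ·S = 129.9374.
(0,0): S=192.0000. Δ = (V_up−V_dn)/(S_up−S_dn) = (31.5504−81.1048)/(243.8400−168.9600) = -0.6618. V = [p*·31.5504 + (1−p*)·81.1048]/1.01 = 63.9472. B = V − Δ·S = 191.0097.
The time-0 hedge costs 63.9472, which is the no-arbitrage price.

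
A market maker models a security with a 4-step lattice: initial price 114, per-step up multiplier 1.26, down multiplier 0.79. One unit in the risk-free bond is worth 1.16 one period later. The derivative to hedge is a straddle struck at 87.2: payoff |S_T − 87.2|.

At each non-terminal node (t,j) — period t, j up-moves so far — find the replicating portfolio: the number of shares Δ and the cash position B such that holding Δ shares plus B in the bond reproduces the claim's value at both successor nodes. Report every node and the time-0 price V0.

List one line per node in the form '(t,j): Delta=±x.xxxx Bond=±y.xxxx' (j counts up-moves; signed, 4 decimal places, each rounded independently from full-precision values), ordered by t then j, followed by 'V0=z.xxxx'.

Since d<R<u, set p* = (R−d)/(u−d) = 0.7872; price each node as the discounted p*-expectation of its children.
Terminal payoffs: V(4,0)=42.7969, V(4,1)=16.3799, V(4,2)=25.7536, V(4,3)=92.9539, V(4,4)=200.1340
  t=3,j=0: stock 56.2064 → up 70.8201 (V=16.3799), down 44.4031 (V=42.7969). Price 18.9660; hedge Δ=-1.0000, bond B=75.1724.
  t=3,j=1: stock 89.6457 → up 112.9536 (V=25.7536), down 70.8201 (V=16.3799). Price 20.4821; hedge Δ=0.2225, bond B=0.5380.
  t=3,j=2: stock 142.9793 → up 180.1539 (V=92.9539), down 112.9536 (V=25.7536). Price 67.8068; hedge Δ=1.0000, bond B=-75.1724.
  t=3,j=3: stock 228.0429 → up 287.3340 (V=200.1340), down 180.1539 (V=92.9539). Price 152.8705; hedge Δ=1.0000, bond B=-75.1724.
  t=2,j=0: stock 71.1474 → up 89.6457 (V=20.4821), down 56.2064 (V=18.9660). Price 17.3789; hedge Δ=0.0453, bond B=14.1531.
  t=2,j=1: stock 113.4756 → up 142.9793 (V=67.8068), down 89.6457 (V=20.4821). Price 49.7739; hedge Δ=0.8873, bond B=-50.9171.
  t=2,j=2: stock 180.9864 → up 228.0429 (V=152.8705), down 142.9793 (V=67.8068). Price 116.1826; hedge Δ=1.0000, bond B=-64.8038.
  t=1,j=0: stock 90.0600 → up 113.4756 (V=49.7739), down 71.1474 (V=17.3789). Price 36.9667; hedge Δ=0.7653, bond B=-31.9589.
  t=1,j=1: stock 143.6400 → up 180.9864 (V=116.1826), down 113.4756 (V=49.7739). Price 87.9768; hedge Δ=0.9837, bond B=-53.3183.
  t=0,j=0: stock 114.0000 → up 143.6400 (V=87.9768), down 90.0600 (V=36.9667). Price 66.4858; hedge Δ=0.9520, bond B=-42.0463.
Self-financing check: at every node Δ·S+B equals the discounted successor values.

(0,0): Delta=0.9520 Bond=-42.0463
(1,0): Delta=0.7653 Bond=-31.9589
(1,1): Delta=0.9837 Bond=-53.3183
(2,0): Delta=0.0453 Bond=14.1531
(2,1): Delta=0.8873 Bond=-50.9171
(2,2): Delta=1.0000 Bond=-64.8038
(3,0): Delta=-1.0000 Bond=75.1724
(3,1): Delta=0.2225 Bond=0.5380
(3,2): Delta=1.0000 Bond=-75.1724
(3,3): Delta=1.0000 Bond=-75.1724
V0=66.4858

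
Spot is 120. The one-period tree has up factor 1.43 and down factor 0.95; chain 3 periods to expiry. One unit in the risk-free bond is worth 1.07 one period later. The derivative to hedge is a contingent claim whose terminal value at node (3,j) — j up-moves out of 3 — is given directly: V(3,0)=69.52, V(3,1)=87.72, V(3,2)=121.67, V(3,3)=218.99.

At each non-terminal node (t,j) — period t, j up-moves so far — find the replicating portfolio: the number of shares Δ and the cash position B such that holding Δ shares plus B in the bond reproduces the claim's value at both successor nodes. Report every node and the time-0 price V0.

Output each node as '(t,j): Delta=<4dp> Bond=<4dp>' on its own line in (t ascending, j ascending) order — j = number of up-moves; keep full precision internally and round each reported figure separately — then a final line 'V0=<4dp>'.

Risk-neutral probability p* = (R−d)/(u−d) = (1.07−0.95)/(1.43−0.95) = 0.2500.
Payoff layer (t=3): V(3,0)=69.5200, V(3,1)=87.7200, V(3,2)=121.6700, V(3,3)=218.9900
(2,0): S=108.3000. Δ = (V_up−V_dn)/(S_up−S_dn) = (87.7200−69.5200)/(154.8690−102.8850) = 0.3501. V = [p*·87.7200 + (1−p*)·69.5200]/1.07 = 69.2243. B = V − Δ·S = 31.3076.
(2,1): S=163.0200. Δ = (V_up−V_dn)/(S_up−S_dn) = (121.6700−87.7200)/(233.1186−154.8690) = 0.4339. V = [p*·121.6700 + (1−p*)·87.7200]/1.07 = 89.9136. B = V − Δ·S = 19.1844.
(2,2): S=245.3880. Δ = (V_up−V_dn)/(S_up−S_dn) = (218.9900−121.6700)/(350.9048−233.1186) = 0.8262. V = [p*·218.9900 + (1−p*)·121.6700]/1.07 = 136.4486. B = V − Δ·S = -66.3014.
(1,0): S=114.0000. Δ = (V_up−V_dn)/(S_up−S_dn) = (89.9136−69.2243)/(163.0200−108.3000) = 0.3781. V = [p*·89.9136 + (1−p*)·69.2243]/1.07 = 69.5295. B = V − Δ·S = 26.4269.
(1,1): S=171.6000. Δ = (V_up−V_dn)/(S_up−S_dn) = (136.4486−89.9136)/(245.3880−163.0200) = 0.5650. V = [p*·136.4486 + (1−p*)·89.9136]/1.07 = 94.9040. B = V − Δ·S = -2.0440.
(0,0): S=120.0000. Δ = (V_up−V_dn)/(S_up−S_dn) = (94.9040−69.5295)/(171.6000−114.0000) = 0.4405. V = [p*·94.9040 + (1−p*)·69.5295]/1.07 = 70.9095. B = V − Δ·S = 18.0460.
The time-0 hedge costs 70.9095, which is the no-arbitrage price.

(0,0): Delta=0.4405 Bond=18.0460
(1,0): Delta=0.3781 Bond=26.4269
(1,1): Delta=0.5650 Bond=-2.0440
(2,0): Delta=0.3501 Bond=31.3076
(2,1): Delta=0.4339 Bond=19.1844
(2,2): Delta=0.8262 Bond=-66.3014
V0=70.9095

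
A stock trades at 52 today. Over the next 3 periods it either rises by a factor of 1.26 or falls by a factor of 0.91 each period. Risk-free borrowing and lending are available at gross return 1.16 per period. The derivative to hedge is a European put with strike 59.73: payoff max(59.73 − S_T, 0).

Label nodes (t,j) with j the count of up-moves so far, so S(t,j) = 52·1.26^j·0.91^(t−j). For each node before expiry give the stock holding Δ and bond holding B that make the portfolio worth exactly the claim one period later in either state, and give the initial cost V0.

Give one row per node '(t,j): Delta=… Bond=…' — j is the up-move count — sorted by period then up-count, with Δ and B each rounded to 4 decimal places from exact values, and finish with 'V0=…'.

(0,0): Delta=-0.1415 Bond=8.2758
(1,0): Delta=-0.4276 Bond=23.1412
(1,1): Delta=-0.0588 Bond=4.1835
(2,0): Delta=-1.0000 Bond=51.4914
(2,1): Delta=-0.2623 Bond=16.9848
(2,2): Delta=0.0000 Bond=0.0000
V0=0.9203

The replicating-portfolio and risk-neutral prices coincide; use p* = (1.16−0.91)/(1.26−0.91) = 0.7143 for the latter.
At expiry t=3: V(3,0)=20.5443, V(3,1)=5.4729, V(3,2)=0.0000, V(3,3)=0.0000
  t=2,j=0: stock 43.0612 → up 54.2571 (V=5.4729), down 39.1857 (V=20.5443). Price 8.4302; hedge Δ=-1.0000, bond B=51.4914.
  t=2,j=1: stock 59.6232 → up 75.1252 (V=0.0000), down 54.2571 (V=5.4729). Price 1.3480; hedge Δ=-0.2623, bond B=16.9848.
  t=2,j=2: stock 82.5552 → up 104.0196 (V=0.0000), down 75.1252 (V=0.0000). Price 0.0000; hedge Δ=0.0000, bond B=0.0000.
  t=1,j=0: stock 47.3200 → up 59.6232 (V=1.3480), down 43.0612 (V=8.4302). Price 2.9064; hedge Δ=-0.4276, bond B=23.1412.
  t=1,j=1: stock 65.5200 → up 82.5552 (V=0.0000), down 59.6232 (V=1.3480). Price 0.3320; hedge Δ=-0.0588, bond B=4.1835.
  t=0,j=0: stock 52.0000 → up 65.5200 (V=0.3320), down 47.3200 (V=2.9064). Price 0.9203; hedge Δ=-0.1415, bond B=8.2758.
Check: Δ(0,0)·S0 + B(0,0) = 0.9203 = V0.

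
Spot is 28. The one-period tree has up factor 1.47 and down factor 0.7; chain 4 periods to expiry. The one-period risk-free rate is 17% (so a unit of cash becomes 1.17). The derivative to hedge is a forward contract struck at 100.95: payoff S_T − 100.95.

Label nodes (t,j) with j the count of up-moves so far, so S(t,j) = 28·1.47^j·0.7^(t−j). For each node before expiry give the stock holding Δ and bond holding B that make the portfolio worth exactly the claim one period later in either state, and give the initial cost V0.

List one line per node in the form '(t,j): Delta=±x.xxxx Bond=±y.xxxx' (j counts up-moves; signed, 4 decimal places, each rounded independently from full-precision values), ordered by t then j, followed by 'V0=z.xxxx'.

(0,0): Delta=1.0000 Bond=-53.8720
(1,0): Delta=1.0000 Bond=-63.0302
(1,1): Delta=1.0000 Bond=-63.0302
(2,0): Delta=1.0000 Bond=-73.7453
(2,1): Delta=1.0000 Bond=-73.7453
(2,2): Delta=1.0000 Bond=-73.7453
(3,0): Delta=1.0000 Bond=-86.2821
(3,1): Delta=1.0000 Bond=-86.2821
(3,2): Delta=1.0000 Bond=-86.2821
(3,3): Delta=1.0000 Bond=-86.2821
V0=-25.8720

Since d<R<u, set p* = (R−d)/(u−d) = 0.6104; price each node as the discounted p*-expectation of its children.
Terminal payoffs: V(4,0)=-94.2272, V(4,1)=-86.8321, V(4,2)=-71.3025, V(4,3)=-38.6901, V(4,4)=29.7957
  t=3,j=0: stock 9.6040 → up 14.1179 (V=-86.8321), down 6.7228 (V=-94.2272). Price -76.6781; hedge Δ=1.0000, bond B=-86.2821.
  t=3,j=1: stock 20.1684 → up 29.6475 (V=-71.3025), down 14.1179 (V=-86.8321). Price -66.1137; hedge Δ=1.0000, bond B=-86.2821.
  t=3,j=2: stock 42.3536 → up 62.2599 (V=-38.6901), down 29.6475 (V=-71.3025). Price -43.9284; hedge Δ=1.0000, bond B=-86.2821.
  t=3,j=3: stock 88.9426 → up 130.7457 (V=29.7957), down 62.2599 (V=-38.6901). Price 2.6606; hedge Δ=1.0000, bond B=-86.2821.
  t=2,j=0: stock 13.7200 → up 20.1684 (V=-66.1137), down 9.6040 (V=-76.6781). Price -60.0253; hedge Δ=1.0000, bond B=-73.7453.
  t=2,j=1: stock 28.8120 → up 42.3536 (V=-43.9284), down 20.1684 (V=-66.1137). Price -44.9333; hedge Δ=1.0000, bond B=-73.7453.
  t=2,j=2: stock 60.5052 → up 88.9426 (V=2.6606), down 42.3536 (V=-43.9284). Price -13.2401; hedge Δ=1.0000, bond B=-73.7453.
  t=1,j=0: stock 19.6000 → up 28.8120 (V=-44.9333), down 13.7200 (V=-60.0253). Price -43.4302; hedge Δ=1.0000, bond B=-63.0302.
  t=1,j=1: stock 41.1600 → up 60.5052 (V=-13.2401), down 28.8120 (V=-44.9333). Price -21.8702; hedge Δ=1.0000, bond B=-63.0302.
  t=0,j=0: stock 28.0000 → up 41.1600 (V=-21.8702), down 19.6000 (V=-43.4302). Price -25.8720; hedge Δ=1.0000, bond B=-53.8720.
Self-financing check: at every node Δ·S+B equals the discounted successor values.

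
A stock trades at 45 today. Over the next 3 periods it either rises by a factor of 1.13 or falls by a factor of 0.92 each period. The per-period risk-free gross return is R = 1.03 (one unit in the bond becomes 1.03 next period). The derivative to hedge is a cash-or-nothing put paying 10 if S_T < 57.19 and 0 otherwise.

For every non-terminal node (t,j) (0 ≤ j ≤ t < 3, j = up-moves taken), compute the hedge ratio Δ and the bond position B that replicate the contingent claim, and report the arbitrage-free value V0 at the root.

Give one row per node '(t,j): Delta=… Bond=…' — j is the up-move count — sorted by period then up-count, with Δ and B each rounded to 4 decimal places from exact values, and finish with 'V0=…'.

(0,0): Delta=-0.2737 Bond=20.1517
(1,0): Delta=0.0000 Bond=9.4260
(1,1): Delta=-0.4762 Bond=31.0565
(2,0): Delta=0.0000 Bond=9.7087
(2,1): Delta=0.0000 Bond=9.7087
(2,2): Delta=-0.8287 Bond=52.2423
V0=7.8362

Since d<R<u, set p* = (R−d)/(u−d) = 0.5238; price each node as the discounted p*-expectation of its children.
At expiry t=3: V(3,0)=10.0000, V(3,1)=10.0000, V(3,2)=10.0000, V(3,3)=0.0000
  t=2,j=0: stock 38.0880 → up 43.0394 (V=10.0000), down 35.0410 (V=10.0000). Price 9.7087; hedge Δ=0.0000, bond B=9.7087.
  t=2,j=1: stock 46.7820 → up 52.8637 (V=10.0000), down 43.0394 (V=10.0000). Price 9.7087; hedge Δ=0.0000, bond B=9.7087.
  t=2,j=2: stock 57.4605 → up 64.9304 (V=0.0000), down 52.8637 (V=10.0000). Price 4.6232; hedge Δ=-0.8287, bond B=52.2423.
  t=1,j=0: stock 41.4000 → up 46.7820 (V=9.7087), down 38.0880 (V=9.7087). Price 9.4260; hedge Δ=0.0000, bond B=9.4260.
  t=1,j=1: stock 50.8500 → up 57.4605 (V=4.6232), down 46.7820 (V=9.7087). Price 6.8397; hedge Δ=-0.4762, bond B=31.0565.
  t=0,j=0: stock 45.0000 → up 50.8500 (V=6.8397), down 41.4000 (V=9.4260). Price 7.8362; hedge Δ=-0.2737, bond B=20.1517.
Check: Δ(0,0)·S0 + B(0,0) = 7.8362 = V0.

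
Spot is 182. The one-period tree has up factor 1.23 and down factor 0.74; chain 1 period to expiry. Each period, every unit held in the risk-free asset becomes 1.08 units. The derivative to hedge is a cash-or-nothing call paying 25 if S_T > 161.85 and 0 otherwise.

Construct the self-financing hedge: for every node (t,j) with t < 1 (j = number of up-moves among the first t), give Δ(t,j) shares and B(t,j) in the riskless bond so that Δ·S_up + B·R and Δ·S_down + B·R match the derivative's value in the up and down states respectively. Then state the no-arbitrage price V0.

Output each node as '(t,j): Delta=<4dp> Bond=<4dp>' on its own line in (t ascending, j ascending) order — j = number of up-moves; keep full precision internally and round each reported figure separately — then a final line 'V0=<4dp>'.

The replicating-portfolio and risk-neutral prices coincide; use p* = (1.08−0.74)/(1.23−0.74) = 0.6939 for the latter.
Payoff layer (t=1): V(1,0)=0.0000, V(1,1)=25.0000
  t=0,j=0: stock 182.0000 → up 223.8600 (V=25.0000), down 134.6800 (V=0.0000). Price 16.0620; hedge Δ=0.2803, bond B=-34.9584.
Self-financing check: at every node Δ·S+B equals the discounted successor values.

(0,0): Delta=0.2803 Bond=-34.9584
V0=16.0620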